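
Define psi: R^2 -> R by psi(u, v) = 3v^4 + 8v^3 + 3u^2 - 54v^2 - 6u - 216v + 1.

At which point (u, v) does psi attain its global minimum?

(1, 3)

psi(u,v) separates as P(u) + Q(v) + 1, so its minimum is min P + min Q + 1.
P'(u) = 6u - 6 vanishes at u ∈ {1}; Q'(v) = 12(v - 3)(v + 2)(v + 3) vanishes at v ∈ {-3, -2, 3}.
Local minima of P (where P''>0): P(1)=-3. Local minima of Q: Q(-3)=189, Q(3)=-675.
So the global minimum of psi is P(1) + Q(3) + 1 = -3 − 675 + 1 = -677, attained at (1, 3).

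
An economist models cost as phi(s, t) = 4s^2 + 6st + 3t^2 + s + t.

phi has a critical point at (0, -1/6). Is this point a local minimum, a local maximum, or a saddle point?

The Hessian of phi is constant: H = [[8, 6], [6, 6]].
det(H) = 8·6 − 6² = 12.
det(H) > 0 and tr(H) = 14 > 0, so H is positive definite and the point is a local minimum.

local minimum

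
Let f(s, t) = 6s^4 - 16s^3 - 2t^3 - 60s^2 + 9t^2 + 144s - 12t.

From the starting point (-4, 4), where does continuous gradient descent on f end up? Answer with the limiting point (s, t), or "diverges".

diverges

f is separable, so gradient descent decouples: s follows -∂f/∂s, t follows -∂f/∂t.
∂f/∂s = 24(s - 3)(s - 1)(s + 2); at s=-4 this is -1680, so s increases.
∂f/∂t = -6(t - 2)(t - 1); at t=4 this is -36, so t increases.
The t-coordinate has no critical point in that direction and runs off to infinity.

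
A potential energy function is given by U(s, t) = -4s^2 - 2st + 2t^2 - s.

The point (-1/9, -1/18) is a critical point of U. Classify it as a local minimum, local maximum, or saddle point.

saddle point

The Hessian of U is constant: H = [[-8, -2], [-2, 4]].
det(H) = (-8)·4 − (-2)² = -36.
Since det(H) < 0, H is indefinite and the critical point is a saddle point.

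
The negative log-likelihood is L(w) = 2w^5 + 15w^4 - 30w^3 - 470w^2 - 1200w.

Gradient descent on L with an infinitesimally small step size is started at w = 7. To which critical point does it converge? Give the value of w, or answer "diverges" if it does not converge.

4

L'(w) = 10(w - 4)(w + 2)(w + 3)(w + 5), so L'(7) = 32400.
Gradient descent moves in the -L' direction, i.e. w is decreasing.
The nearest critical point in that direction is w = 4, where L'' = 3780 > 0 (a local minimum). The iterate converges there.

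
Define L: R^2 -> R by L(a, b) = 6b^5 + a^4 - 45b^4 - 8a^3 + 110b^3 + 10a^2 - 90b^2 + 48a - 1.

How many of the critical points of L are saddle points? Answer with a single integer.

6

L separates as a function of a plus a function of b, so ∇L=0 decouples.
∂L/∂a = 4(a - 4)(a - 3)(a + 1) = 0 at a ∈ {-1, 3, 4}; ∂L/∂b = 30b(b - 3)(b - 2)(b - 1) = 0 at b ∈ {0, 1, 2, 3}.
The Hessian is diagonal: diag(L_aa, L_bb). Second derivatives: L_aa(-1)=80, L_aa(3)=-16, L_aa(4)=20; L_bb(0)=-180, L_bb(1)=60, L_bb(2)=-60, L_bb(3)=180.
Saddle points occur where the two diagonal entries have opposite signs: (-1, 0), (-1, 2), (3, 1), (3, 3), (4, 0), (4, 2). Count: 6.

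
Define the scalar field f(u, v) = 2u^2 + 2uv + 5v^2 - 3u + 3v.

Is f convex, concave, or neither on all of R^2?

convex

f is quadratic, so its Hessian is the constant matrix H = [[4, 2], [2, 10]].
det(H) = 36, tr(H) = 14.
det(H) > 0 and tr(H) > 0, so H is positive definite everywhere: convex.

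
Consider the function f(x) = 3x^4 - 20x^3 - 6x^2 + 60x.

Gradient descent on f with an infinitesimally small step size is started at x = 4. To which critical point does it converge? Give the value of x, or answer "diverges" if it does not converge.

5

f'(x) = 12(x - 5)(x - 1)(x + 1), so f'(4) = -180.
Gradient descent moves in the -f' direction, i.e. x is increasing.
The nearest critical point in that direction is x = 5, where f'' = 288 > 0 (a local minimum). The iterate converges there.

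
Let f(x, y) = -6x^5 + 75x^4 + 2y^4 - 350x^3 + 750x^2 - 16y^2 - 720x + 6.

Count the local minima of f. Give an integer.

4

f separates as a function of x plus a function of y, so ∇f=0 decouples.
∂f/∂x = -30(x - 4)(x - 3)(x - 2)(x - 1) = 0 at x ∈ {1, 2, 3, 4}; ∂f/∂y = 8y(y - 2)(y + 2) = 0 at y ∈ {-2, 0, 2}.
The Hessian is diagonal: diag(f_xx, f_yy). Second derivatives: f_xx(1)=180, f_xx(2)=-60, f_xx(3)=60, f_xx(4)=-180; f_yy(-2)=64, f_yy(0)=-32, f_yy(2)=64.
Local minima occur where both diagonal entries positive: (1, -2), (1, 2), (3, -2), (3, 2). Count: 4.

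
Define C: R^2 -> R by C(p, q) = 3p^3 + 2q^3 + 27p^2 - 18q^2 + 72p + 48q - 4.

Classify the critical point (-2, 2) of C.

The mixed partial ∂²C/∂p∂q is 0, so the Hessian at any point is diag(C_pp, C_qq) = diag(18(p + 3), 12(q - 3)).
At (-2, 2): H = diag(18, -12).
The eigenvalues have opposite signs, so H is indefinite: a saddle point.

saddle point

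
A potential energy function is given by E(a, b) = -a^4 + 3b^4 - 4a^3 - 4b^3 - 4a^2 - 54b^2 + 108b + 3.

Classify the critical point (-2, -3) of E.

The mixed partial ∂²E/∂a∂b is 0, so the Hessian at any point is diag(E_aa, E_bb) = diag(-4(3a^2 + 6a + 2), 12(3b^2 - 2b - 9)).
At (-2, -3): H = diag(-8, 288).
The eigenvalues have opposite signs, so H is indefinite: a saddle point.

saddle point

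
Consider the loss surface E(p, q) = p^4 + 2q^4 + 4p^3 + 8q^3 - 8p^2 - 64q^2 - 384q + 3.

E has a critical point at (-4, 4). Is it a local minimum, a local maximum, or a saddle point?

local minimum

The mixed partial ∂²E/∂p∂q is 0, so the Hessian at any point is diag(E_pp, E_qq) = diag(4(3p^2 + 6p - 4), 8(3q^2 + 6q - 16)).
At (-4, 4): H = diag(80, 448).
Both eigenvalues are positive, so H is positive definite: a local minimum.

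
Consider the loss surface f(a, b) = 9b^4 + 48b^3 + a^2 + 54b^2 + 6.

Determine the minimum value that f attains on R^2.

f(a,b) separates as P(a) + Q(b) + 6, so its minimum is min P + min Q + 6.
P'(a) = 2a vanishes at a ∈ {0}; Q'(b) = 36b(b + 1)(b + 3) vanishes at b ∈ {-3, -1, 0}.
Local minima of P (where P''>0): P(0)=0. Local minima of Q: Q(-3)=-81, Q(0)=0.
So the global minimum of f is P(0) + Q(-3) + 6 = 0 − 81 + 6 = -75, attained at (0, -3).

-75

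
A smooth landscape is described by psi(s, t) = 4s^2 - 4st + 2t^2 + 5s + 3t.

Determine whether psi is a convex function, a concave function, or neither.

convex

psi is quadratic, so its Hessian is the constant matrix H = [[8, -4], [-4, 4]].
det(H) = 16, tr(H) = 12.
det(H) > 0 and tr(H) > 0, so H is positive definite everywhere: convex.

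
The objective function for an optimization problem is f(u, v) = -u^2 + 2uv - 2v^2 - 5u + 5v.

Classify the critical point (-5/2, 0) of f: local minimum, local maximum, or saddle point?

The Hessian of f is constant: H = [[-2, 2], [2, -4]].
det(H) = (-2)·(-4) − 2² = 4.
det(H) > 0 and tr(H) = -6 < 0, so H is negative definite and the point is a local maximum.

local maximum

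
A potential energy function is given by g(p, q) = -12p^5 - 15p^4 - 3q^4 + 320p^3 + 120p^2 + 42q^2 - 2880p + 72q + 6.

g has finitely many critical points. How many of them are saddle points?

g separates as a function of p plus a function of q, so ∇g=0 decouples.
∂g/∂p = -60(p - 3)(p - 2)(p + 2)(p + 4) = 0 at p ∈ {-4, -2, 2, 3}; ∂g/∂q = -12(q - 3)(q + 1)(q + 2) = 0 at q ∈ {-2, -1, 3}.
The Hessian is diagonal: diag(g_pp, g_qq). Second derivatives: g_pp(-4)=5040, g_pp(-2)=-2400, g_pp(2)=1440, g_pp(3)=-2100; g_qq(-2)=-60, g_qq(-1)=48, g_qq(3)=-240.
Saddle points occur where the two diagonal entries have opposite signs: (-4, -2), (-4, 3), (-2, -1), (2, -2), (2, 3), (3, -1). Count: 6.

6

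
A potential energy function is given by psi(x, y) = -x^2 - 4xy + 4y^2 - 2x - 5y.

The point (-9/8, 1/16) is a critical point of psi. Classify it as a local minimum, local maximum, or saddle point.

The Hessian of psi is constant: H = [[-2, -4], [-4, 8]].
det(H) = (-2)·8 − (-4)² = -32.
Since det(H) < 0, H is indefinite and the critical point is a saddle point.

saddle point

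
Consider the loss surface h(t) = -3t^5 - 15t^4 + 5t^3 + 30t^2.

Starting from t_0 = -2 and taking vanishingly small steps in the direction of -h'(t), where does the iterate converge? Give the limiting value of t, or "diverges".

h'(t) = -15t(t - 1)(t + 1)(t + 4), so h'(-2) = 180.
Gradient descent moves in the -h' direction, i.e. t is decreasing.
The nearest critical point in that direction is t = -4, where h'' = 900 > 0 (a local minimum). The iterate converges there.

-4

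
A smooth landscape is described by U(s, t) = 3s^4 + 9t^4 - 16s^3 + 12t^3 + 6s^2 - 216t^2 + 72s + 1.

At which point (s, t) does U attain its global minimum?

U(s,t) separates as P(s) + Q(t) + 1, so its minimum is min P + min Q + 1.
P'(s) = 12(s - 3)(s - 2)(s + 1) vanishes at s ∈ {-1, 2, 3}; Q'(t) = 36t(t - 3)(t + 4) vanishes at t ∈ {-4, 0, 3}.
Local minima of P (where P''>0): P(-1)=-47, P(3)=81. Local minima of Q: Q(-4)=-1920, Q(3)=-891.
So the global minimum of U is P(-1) + Q(-4) + 1 = -47 − 1920 + 1 = -1966, attained at (-1, -4).

(-1, -4)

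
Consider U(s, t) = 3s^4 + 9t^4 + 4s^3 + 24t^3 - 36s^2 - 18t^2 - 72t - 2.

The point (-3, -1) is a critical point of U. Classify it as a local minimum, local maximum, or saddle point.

saddle point

The mixed partial ∂²U/∂s∂t is 0, so the Hessian at any point is diag(U_ss, U_tt) = diag(12(3s^2 + 2s - 6), 36(3t^2 + 4t - 1)).
At (-3, -1): H = diag(180, -72).
The eigenvalues have opposite signs, so H is indefinite: a saddle point.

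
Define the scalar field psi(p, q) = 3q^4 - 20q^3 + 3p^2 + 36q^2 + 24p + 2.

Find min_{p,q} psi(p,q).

-46

psi(p,q) separates as A(p) + B(q) + 2, so its minimum is min A + min B + 2.
A'(p) = 6p + 24 vanishes at p ∈ {-4}; B'(q) = 12q(q - 3)(q - 2) vanishes at q ∈ {0, 2, 3}.
Local minima of A (where A''>0): A(-4)=-48. Local minima of B: B(0)=0, B(3)=27.
So the global minimum of psi is A(-4) + B(0) + 2 = -48 + 0 + 2 = -46, attained at (-4, 0).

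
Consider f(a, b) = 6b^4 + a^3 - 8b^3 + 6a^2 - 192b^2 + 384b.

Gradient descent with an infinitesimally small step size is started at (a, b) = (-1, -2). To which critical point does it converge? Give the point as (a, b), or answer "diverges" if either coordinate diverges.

f is separable, so gradient descent decouples: a follows -∂f/∂a, b follows -∂f/∂b.
∂f/∂a = 3a(a + 4); at a=-1 this is -9, so a increases.
∂f/∂b = 24(b - 4)(b - 1)(b + 4); at b=-2 this is 864, so b decreases.
a converges to its nearest critical value 0 (a local min of the a-part); b converges to -4. The iterate converges to (0, -4).

(0, -4)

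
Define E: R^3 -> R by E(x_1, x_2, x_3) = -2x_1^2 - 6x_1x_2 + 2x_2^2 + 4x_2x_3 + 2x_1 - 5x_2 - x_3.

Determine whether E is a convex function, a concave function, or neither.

neither

E is quadratic, so its Hessian is the constant matrix H = [[-4, -6, 0], [-6, 4, 4], [0, 4, 0]].
Leading principal minors: -4, -52, 64.
Neither pattern holds ⇒ H is indefinite ⇒ neither convex nor concave.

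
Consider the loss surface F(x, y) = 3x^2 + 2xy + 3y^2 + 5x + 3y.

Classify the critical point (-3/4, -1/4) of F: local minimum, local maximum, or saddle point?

local minimum

The Hessian of F is constant: H = [[6, 2], [2, 6]].
det(H) = 6·6 − 2² = 32.
det(H) > 0 and tr(H) = 12 > 0, so H is positive definite and the point is a local minimum.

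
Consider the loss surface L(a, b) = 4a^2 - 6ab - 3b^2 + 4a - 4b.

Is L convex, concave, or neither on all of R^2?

L is quadratic, so its Hessian is the constant matrix H = [[8, -6], [-6, -6]].
det(H) = -84, tr(H) = 2.
det(H) < 0, so H is indefinite: neither convex nor concave.

neither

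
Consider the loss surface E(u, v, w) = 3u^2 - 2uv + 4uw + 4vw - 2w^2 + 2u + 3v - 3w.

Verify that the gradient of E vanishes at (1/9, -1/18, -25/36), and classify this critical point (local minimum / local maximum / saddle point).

∇E = (6u - 2v + 4w + 2, -2u + 4w + 3, 4u + 4v - 4w - 3); substituting (1/9, -1/18, -25/36) gives ∇E = (0, 0, 0), so (1/9, -1/18, -25/36) is indeed a critical point.
The Hessian is constant: H = [[6, -2, 4], [-2, 0, 4], [4, 4, -4]].
Leading principal minors: Δ₁ = 6, Δ₂ = -4, Δ₃ = -144.
The minors fit neither the all-positive nor the alternating-sign pattern, so H is indefinite: a saddle point.

saddle point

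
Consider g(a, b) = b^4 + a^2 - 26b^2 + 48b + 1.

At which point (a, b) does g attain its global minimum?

g(a,b) separates as P(a) + Q(b) + 1, so its minimum is min P + min Q + 1.
P'(a) = 2a vanishes at a ∈ {0}; Q'(b) = 4(b - 3)(b - 1)(b + 4) vanishes at b ∈ {-4, 1, 3}.
Local minima of P (where P''>0): P(0)=0. Local minima of Q: Q(-4)=-352, Q(3)=-9.
So the global minimum of g is P(0) + Q(-4) + 1 = 0 − 352 + 1 = -351, attained at (0, -4).

(0, -4)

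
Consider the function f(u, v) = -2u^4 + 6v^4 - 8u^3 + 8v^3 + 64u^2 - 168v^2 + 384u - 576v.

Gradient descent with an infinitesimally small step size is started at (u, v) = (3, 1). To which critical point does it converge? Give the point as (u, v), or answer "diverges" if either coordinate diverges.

f is separable, so gradient descent decouples: u follows -∂f/∂u, v follows -∂f/∂v.
∂f/∂u = -8(u - 4)(u + 3)(u + 4); at u=3 this is 336, so u decreases.
∂f/∂v = 24(v - 4)(v + 2)(v + 3); at v=1 this is -864, so v increases.
u converges to its nearest critical value -3 (a local min of the u-part); v converges to 4. The iterate converges to (-3, 4).

(-3, 4)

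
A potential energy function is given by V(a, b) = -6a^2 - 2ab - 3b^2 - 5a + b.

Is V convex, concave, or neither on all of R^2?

concave

V is quadratic, so its Hessian is the constant matrix H = [[-12, -2], [-2, -6]].
det(H) = 68, tr(H) = -18.
det(H) > 0 and tr(H) < 0, so H is negative definite everywhere: concave.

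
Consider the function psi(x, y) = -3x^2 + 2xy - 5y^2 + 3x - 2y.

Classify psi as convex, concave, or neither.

psi is quadratic, so its Hessian is the constant matrix H = [[-6, 2], [2, -10]].
det(H) = 56, tr(H) = -16.
det(H) > 0 and tr(H) < 0, so H is negative definite everywhere: concave.

concave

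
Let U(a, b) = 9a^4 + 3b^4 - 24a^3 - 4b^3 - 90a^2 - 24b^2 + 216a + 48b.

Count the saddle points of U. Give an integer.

4

U separates as a function of a plus a function of b, so ∇U=0 decouples.
∂U/∂a = 36(a - 3)(a - 1)(a + 2) = 0 at a ∈ {-2, 1, 3}; ∂U/∂b = 12(b - 2)(b - 1)(b + 2) = 0 at b ∈ {-2, 1, 2}.
The Hessian is diagonal: diag(U_aa, U_bb). Second derivatives: U_aa(-2)=540, U_aa(1)=-216, U_aa(3)=360; U_bb(-2)=144, U_bb(1)=-36, U_bb(2)=48.
Saddle points occur where the two diagonal entries have opposite signs: (-2, 1), (1, -2), (1, 2), (3, 1). Count: 4.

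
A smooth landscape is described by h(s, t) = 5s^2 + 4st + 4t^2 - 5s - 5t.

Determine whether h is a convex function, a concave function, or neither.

convex

h is quadratic, so its Hessian is the constant matrix H = [[10, 4], [4, 8]].
det(H) = 64, tr(H) = 18.
det(H) > 0 and tr(H) > 0, so H is positive definite everywhere: convex.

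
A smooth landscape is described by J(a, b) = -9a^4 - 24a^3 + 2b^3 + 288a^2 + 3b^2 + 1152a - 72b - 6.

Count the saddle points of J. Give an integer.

J separates as a function of a plus a function of b, so ∇J=0 decouples.
∂J/∂a = -36(a - 4)(a + 2)(a + 4) = 0 at a ∈ {-4, -2, 4}; ∂J/∂b = 6(b - 3)(b + 4) = 0 at b ∈ {-4, 3}.
The Hessian is diagonal: diag(J_aa, J_bb). Second derivatives: J_aa(-4)=-576, J_aa(-2)=432, J_aa(4)=-1728; J_bb(-4)=-42, J_bb(3)=42.
Saddle points occur where the two diagonal entries have opposite signs: (-4, 3), (-2, -4), (4, 3). Count: 3.

3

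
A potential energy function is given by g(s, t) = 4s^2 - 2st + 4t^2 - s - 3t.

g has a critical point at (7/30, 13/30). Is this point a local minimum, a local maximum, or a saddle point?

local minimum

The Hessian of g is constant: H = [[8, -2], [-2, 8]].
det(H) = 8·8 − (-2)² = 60.
det(H) > 0 and tr(H) = 16 > 0, so H is positive definite and the point is a local minimum.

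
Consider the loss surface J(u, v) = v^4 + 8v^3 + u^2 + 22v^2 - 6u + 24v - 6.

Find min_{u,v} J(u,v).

-24

J(u,v) separates as P(u) + Q(v) − 6, so its minimum is min P + min Q − 6.
P'(u) = 2u - 6 vanishes at u ∈ {3}; Q'(v) = 4(v + 1)(v + 2)(v + 3) vanishes at v ∈ {-3, -2, -1}.
Local minima of P (where P''>0): P(3)=-9. Local minima of Q: Q(-3)=-9, Q(-1)=-9.
So the global minimum of J is P(3) + Q(-3) − 6 = -9 − 9 − 6 = -24, attained at (3, -3).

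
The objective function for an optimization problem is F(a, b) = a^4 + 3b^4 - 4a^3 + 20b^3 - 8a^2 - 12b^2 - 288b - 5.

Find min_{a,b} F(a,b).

-549

F(a,b) separates as P(a) + Q(b) − 5, so its minimum is min P + min Q − 5.
P'(a) = 4a(a - 4)(a + 1) vanishes at a ∈ {-1, 0, 4}; Q'(b) = 12(b - 2)(b + 3)(b + 4) vanishes at b ∈ {-4, -3, 2}.
Local minima of P (where P''>0): P(-1)=-3, P(4)=-128. Local minima of Q: Q(-4)=448, Q(2)=-416.
So the global minimum of F is P(4) + Q(2) − 5 = -128 − 416 − 5 = -549, attained at (4, 2).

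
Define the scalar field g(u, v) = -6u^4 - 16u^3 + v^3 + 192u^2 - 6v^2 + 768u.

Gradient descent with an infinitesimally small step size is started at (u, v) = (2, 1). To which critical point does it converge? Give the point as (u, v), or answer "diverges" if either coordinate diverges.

g is separable, so gradient descent decouples: u follows -∂g/∂u, v follows -∂g/∂v.
∂g/∂u = -24(u - 4)(u + 2)(u + 4); at u=2 this is 1152, so u decreases.
∂g/∂v = 3v(v - 4); at v=1 this is -9, so v increases.
u converges to its nearest critical value -2 (a local min of the u-part); v converges to 4. The iterate converges to (-2, 4).

(-2, 4)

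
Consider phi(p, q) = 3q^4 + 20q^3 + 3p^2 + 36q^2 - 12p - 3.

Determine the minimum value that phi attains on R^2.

phi(p,q) separates as A(p) + B(q) − 3, so its minimum is min A + min B − 3.
A'(p) = 6p - 12 vanishes at p ∈ {2}; B'(q) = 12q(q + 2)(q + 3) vanishes at q ∈ {-3, -2, 0}.
Local minima of A (where A''>0): A(2)=-12. Local minima of B: B(-3)=27, B(0)=0.
So the global minimum of phi is A(2) + B(0) − 3 = -12 + 0 − 3 = -15, attained at (2, 0).

-15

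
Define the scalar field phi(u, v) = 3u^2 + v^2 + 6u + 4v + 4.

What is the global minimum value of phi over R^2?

phi(u,v) separates as P(u) + Q(v) + 4, so its minimum is min P + min Q + 4.
P'(u) = 6u + 6 vanishes at u ∈ {-1}; Q'(v) = 2v + 4 vanishes at v ∈ {-2}.
Local minima of P (where P''>0): P(-1)=-3. Local minima of Q: Q(-2)=-4.
So the global minimum of phi is P(-1) + Q(-2) + 4 = -3 − 4 + 4 = -3, attained at (-1, -2).

-3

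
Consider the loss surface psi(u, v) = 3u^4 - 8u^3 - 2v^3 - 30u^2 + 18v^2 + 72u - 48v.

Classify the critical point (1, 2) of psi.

The mixed partial ∂²psi/∂u∂v is 0, so the Hessian at any point is diag(psi_uu, psi_vv) = diag(12(3u^2 - 4u - 5), 12(-v + 3)).
At (1, 2): H = diag(-72, 12).
The eigenvalues have opposite signs, so H is indefinite: a saddle point.

saddle point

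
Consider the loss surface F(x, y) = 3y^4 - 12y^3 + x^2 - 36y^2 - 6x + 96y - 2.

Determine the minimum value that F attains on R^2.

-203

F(x,y) separates as P(x) + Q(y) − 2, so its minimum is min P + min Q − 2.
P'(x) = 2x - 6 vanishes at x ∈ {3}; Q'(y) = 12(y - 4)(y - 1)(y + 2) vanishes at y ∈ {-2, 1, 4}.
Local minima of P (where P''>0): P(3)=-9. Local minima of Q: Q(-2)=-192, Q(4)=-192.
So the global minimum of F is P(3) + Q(-2) − 2 = -9 − 192 − 2 = -203, attained at (3, -2).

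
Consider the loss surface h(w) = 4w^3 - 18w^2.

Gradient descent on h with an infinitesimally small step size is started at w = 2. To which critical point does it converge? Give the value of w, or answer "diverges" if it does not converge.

3

h'(w) = 12w(w - 3), so h'(2) = -24.
Gradient descent moves in the -h' direction, i.e. w is increasing.
The nearest critical point in that direction is w = 3, where h'' = 36 > 0 (a local minimum). The iterate converges there.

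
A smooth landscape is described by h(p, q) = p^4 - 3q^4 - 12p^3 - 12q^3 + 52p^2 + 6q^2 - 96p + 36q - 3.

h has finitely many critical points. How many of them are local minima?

2

h separates as a function of p plus a function of q, so ∇h=0 decouples.
∂h/∂p = 4(p - 4)(p - 3)(p - 2) = 0 at p ∈ {2, 3, 4}; ∂h/∂q = -12(q - 1)(q + 1)(q + 3) = 0 at q ∈ {-3, -1, 1}.
The Hessian is diagonal: diag(h_pp, h_qq). Second derivatives: h_pp(2)=8, h_pp(3)=-4, h_pp(4)=8; h_qq(-3)=-96, h_qq(-1)=48, h_qq(1)=-96.
Local minima occur where both diagonal entries positive: (2, -1), (4, -1). Count: 2.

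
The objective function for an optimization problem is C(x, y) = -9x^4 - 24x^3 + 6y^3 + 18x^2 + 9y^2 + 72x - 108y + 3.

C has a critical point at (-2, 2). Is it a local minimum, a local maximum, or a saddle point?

saddle point

The mixed partial ∂²C/∂x∂y is 0, so the Hessian at any point is diag(C_xx, C_yy) = diag(36(-3x^2 - 4x + 1), 18(2y + 1)).
At (-2, 2): H = diag(-108, 90).
The eigenvalues have opposite signs, so H is indefinite: a saddle point.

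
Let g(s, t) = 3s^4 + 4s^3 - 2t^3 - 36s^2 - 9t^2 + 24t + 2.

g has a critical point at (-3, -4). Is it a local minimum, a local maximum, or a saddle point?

The mixed partial ∂²g/∂s∂t is 0, so the Hessian at any point is diag(g_ss, g_tt) = diag(12(3s^2 + 2s - 6), -6(2t + 3)).
At (-3, -4): H = diag(180, 30).
Both eigenvalues are positive, so H is positive definite: a local minimum.

local minimum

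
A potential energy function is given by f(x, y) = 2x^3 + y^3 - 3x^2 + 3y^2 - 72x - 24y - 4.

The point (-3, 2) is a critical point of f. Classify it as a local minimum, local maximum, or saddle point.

saddle point

The mixed partial ∂²f/∂x∂y is 0, so the Hessian at any point is diag(f_xx, f_yy) = diag(6(2x - 1), 6(y + 1)).
At (-3, 2): H = diag(-42, 18).
The eigenvalues have opposite signs, so H is indefinite: a saddle point.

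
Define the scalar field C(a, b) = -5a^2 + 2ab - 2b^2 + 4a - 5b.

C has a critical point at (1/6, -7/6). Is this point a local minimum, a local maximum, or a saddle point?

local maximum

The Hessian of C is constant: H = [[-10, 2], [2, -4]].
det(H) = (-10)·(-4) − 2² = 36.
det(H) > 0 and tr(H) = -14 < 0, so H is negative definite and the point is a local maximum.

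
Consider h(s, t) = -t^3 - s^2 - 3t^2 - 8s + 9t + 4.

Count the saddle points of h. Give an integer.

1

h separates as a function of s plus a function of t, so ∇h=0 decouples.
∂h/∂s = -2(s + 4) = 0 at s ∈ {-4}; ∂h/∂t = -3(t - 1)(t + 3) = 0 at t ∈ {-3, 1}.
The Hessian is diagonal: diag(h_ss, h_tt). Second derivatives: h_ss(-4)=-2; h_tt(-3)=12, h_tt(1)=-12.
Saddle points occur where the two diagonal entries have opposite signs: (-4, -3). Count: 1.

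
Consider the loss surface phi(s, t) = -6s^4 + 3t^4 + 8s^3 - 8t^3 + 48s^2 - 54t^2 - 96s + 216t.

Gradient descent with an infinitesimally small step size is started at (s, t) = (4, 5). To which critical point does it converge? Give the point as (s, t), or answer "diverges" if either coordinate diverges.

phi is separable, so gradient descent decouples: s follows -∂phi/∂s, t follows -∂phi/∂t.
∂phi/∂s = -24(s - 2)(s - 1)(s + 2); at s=4 this is -864, so s increases.
∂phi/∂t = 12(t - 3)(t - 2)(t + 3); at t=5 this is 576, so t decreases.
The s-coordinate has no critical point in that direction and runs off to infinity.

diverges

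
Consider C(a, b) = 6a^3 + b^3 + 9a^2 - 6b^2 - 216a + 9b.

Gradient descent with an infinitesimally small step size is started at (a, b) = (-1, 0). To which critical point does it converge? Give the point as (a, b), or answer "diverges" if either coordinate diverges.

C is separable, so gradient descent decouples: a follows -∂C/∂a, b follows -∂C/∂b.
∂C/∂a = 18(a - 3)(a + 4); at a=-1 this is -216, so a increases.
∂C/∂b = 3(b - 3)(b - 1); at b=0 this is 9, so b decreases.
The b-coordinate has no critical point in that direction and runs off to infinity.

diverges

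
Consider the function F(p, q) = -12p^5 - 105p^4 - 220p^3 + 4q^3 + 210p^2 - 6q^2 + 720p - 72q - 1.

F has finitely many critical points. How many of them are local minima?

2

F separates as a function of p plus a function of q, so ∇F=0 decouples.
∂F/∂p = -60(p - 1)(p + 1)(p + 3)(p + 4) = 0 at p ∈ {-4, -3, -1, 1}; ∂F/∂q = 12(q - 3)(q + 2) = 0 at q ∈ {-2, 3}.
The Hessian is diagonal: diag(F_pp, F_qq). Second derivatives: F_pp(-4)=900, F_pp(-3)=-480, F_pp(-1)=720, F_pp(1)=-2400; F_qq(-2)=-60, F_qq(3)=60.
Local minima occur where both diagonal entries positive: (-4, 3), (-1, 3). Count: 2.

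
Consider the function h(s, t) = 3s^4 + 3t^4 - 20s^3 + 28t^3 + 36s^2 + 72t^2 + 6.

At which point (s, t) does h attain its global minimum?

(0, 0)

h(s,t) separates as P(s) + Q(t) + 6, so its minimum is min P + min Q + 6.
P'(s) = 12s(s - 3)(s - 2) vanishes at s ∈ {0, 2, 3}; Q'(t) = 12t(t + 3)(t + 4) vanishes at t ∈ {-4, -3, 0}.
Local minima of P (where P''>0): P(0)=0, P(3)=27. Local minima of Q: Q(-4)=128, Q(0)=0.
So the global minimum of h is P(0) + Q(0) + 6 = 0 + 0 + 6 = 6, attained at (0, 0).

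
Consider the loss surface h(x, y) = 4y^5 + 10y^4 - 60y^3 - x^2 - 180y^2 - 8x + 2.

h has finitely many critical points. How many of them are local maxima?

2

h separates as a function of x plus a function of y, so ∇h=0 decouples.
∂h/∂x = -2(x + 4) = 0 at x ∈ {-4}; ∂h/∂y = 20y(y - 3)(y + 2)(y + 3) = 0 at y ∈ {-3, -2, 0, 3}.
The Hessian is diagonal: diag(h_xx, h_yy). Second derivatives: h_xx(-4)=-2; h_yy(-3)=-360, h_yy(-2)=200, h_yy(0)=-360, h_yy(3)=1800.
Local maxima occur where both diagonal entries negative: (-4, -3), (-4, 0). Count: 2.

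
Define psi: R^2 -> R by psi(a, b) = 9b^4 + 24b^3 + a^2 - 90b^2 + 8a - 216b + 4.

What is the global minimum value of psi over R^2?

-468

psi(a,b) separates as P(a) + Q(b) + 4, so its minimum is min P + min Q + 4.
P'(a) = 2a + 8 vanishes at a ∈ {-4}; Q'(b) = 36(b - 2)(b + 1)(b + 3) vanishes at b ∈ {-3, -1, 2}.
Local minima of P (where P''>0): P(-4)=-16. Local minima of Q: Q(-3)=-81, Q(2)=-456.
So the global minimum of psi is P(-4) + Q(2) + 4 = -16 − 456 + 4 = -468, attained at (-4, 2).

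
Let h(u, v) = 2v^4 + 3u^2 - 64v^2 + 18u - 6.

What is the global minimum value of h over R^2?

h(u,v) separates as P(u) + Q(v) − 6, so its minimum is min P + min Q − 6.
P'(u) = 6u + 18 vanishes at u ∈ {-3}; Q'(v) = 8v(v - 4)(v + 4) vanishes at v ∈ {-4, 0, 4}.
Local minima of P (where P''>0): P(-3)=-27. Local minima of Q: Q(-4)=-512, Q(4)=-512.
So the global minimum of h is P(-3) + Q(-4) − 6 = -27 − 512 − 6 = -545, attained at (-3, -4).

-545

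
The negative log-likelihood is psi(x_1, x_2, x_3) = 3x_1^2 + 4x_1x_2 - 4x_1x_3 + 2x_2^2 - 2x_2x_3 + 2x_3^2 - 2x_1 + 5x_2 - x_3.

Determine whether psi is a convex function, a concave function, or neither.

psi is quadratic, so its Hessian is the constant matrix H = [[6, 4, -4], [4, 4, -2], [-4, -2, 4]].
Leading principal minors: 6, 8, 8.
All positive ⇒ H ≻ 0 ⇒ convex.

convex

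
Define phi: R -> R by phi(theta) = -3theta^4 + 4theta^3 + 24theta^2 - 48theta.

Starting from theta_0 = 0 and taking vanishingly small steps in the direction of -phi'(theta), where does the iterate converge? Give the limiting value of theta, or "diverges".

1

phi'(theta) = -12(theta - 2)(theta - 1)(theta + 2), so phi'(0) = -48.
Gradient descent moves in the -phi' direction, i.e. theta is increasing.
The nearest critical point in that direction is theta = 1, where phi'' = 36 > 0 (a local minimum). The iterate converges there.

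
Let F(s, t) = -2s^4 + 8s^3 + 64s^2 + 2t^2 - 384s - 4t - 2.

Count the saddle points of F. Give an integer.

2

F separates as a function of s plus a function of t, so ∇F=0 decouples.
∂F/∂s = -8(s - 4)(s - 3)(s + 4) = 0 at s ∈ {-4, 3, 4}; ∂F/∂t = 4(t - 1) = 0 at t ∈ {1}.
The Hessian is diagonal: diag(F_ss, F_tt). Second derivatives: F_ss(-4)=-448, F_ss(3)=56, F_ss(4)=-64; F_tt(1)=4.
Saddle points occur where the two diagonal entries have opposite signs: (-4, 1), (4, 1). Count: 2.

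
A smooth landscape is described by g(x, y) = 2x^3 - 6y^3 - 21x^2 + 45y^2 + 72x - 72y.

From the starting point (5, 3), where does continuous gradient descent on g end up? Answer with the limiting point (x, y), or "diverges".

g is separable, so gradient descent decouples: x follows -∂g/∂x, y follows -∂g/∂y.
∂g/∂x = 6(x - 4)(x - 3); at x=5 this is 12, so x decreases.
∂g/∂y = -18(y - 4)(y - 1); at y=3 this is 36, so y decreases.
x converges to its nearest critical value 4 (a local min of the x-part); y converges to 1. The iterate converges to (4, 1).

(4, 1)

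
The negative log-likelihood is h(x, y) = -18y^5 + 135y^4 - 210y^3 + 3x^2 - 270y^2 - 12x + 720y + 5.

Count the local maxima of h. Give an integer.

h separates as a function of x plus a function of y, so ∇h=0 decouples.
∂h/∂x = 6(x - 2) = 0 at x ∈ {2}; ∂h/∂y = -90(y - 4)(y - 2)(y - 1)(y + 1) = 0 at y ∈ {-1, 1, 2, 4}.
The Hessian is diagonal: diag(h_xx, h_yy). Second derivatives: h_xx(2)=6; h_yy(-1)=2700, h_yy(1)=-540, h_yy(2)=540, h_yy(4)=-2700.
Local maxima occur where both diagonal entries negative: none. Count: 0.

0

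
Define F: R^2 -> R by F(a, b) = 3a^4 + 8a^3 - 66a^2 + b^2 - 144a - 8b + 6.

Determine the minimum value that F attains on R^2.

-577

F(a,b) separates as P(a) + Q(b) + 6, so its minimum is min P + min Q + 6.
P'(a) = 12(a - 3)(a + 1)(a + 4) vanishes at a ∈ {-4, -1, 3}; Q'(b) = 2b - 8 vanishes at b ∈ {4}.
Local minima of P (where P''>0): P(-4)=-224, P(3)=-567. Local minima of Q: Q(4)=-16.
So the global minimum of F is P(3) + Q(4) + 6 = -567 − 16 + 6 = -577, attained at (3, 4).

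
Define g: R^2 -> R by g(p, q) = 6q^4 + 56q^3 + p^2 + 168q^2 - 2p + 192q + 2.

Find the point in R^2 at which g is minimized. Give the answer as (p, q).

g(p,q) separates as A(p) + B(q) + 2, so its minimum is min A + min B + 2.
A'(p) = 2p - 2 vanishes at p ∈ {1}; B'(q) = 24(q + 1)(q + 2)(q + 4) vanishes at q ∈ {-4, -2, -1}.
Local minima of A (where A''>0): A(1)=-1. Local minima of B: B(-4)=-128, B(-1)=-74.
So the global minimum of g is A(1) + B(-4) + 2 = -1 − 128 + 2 = -127, attained at (1, -4).

(1, -4)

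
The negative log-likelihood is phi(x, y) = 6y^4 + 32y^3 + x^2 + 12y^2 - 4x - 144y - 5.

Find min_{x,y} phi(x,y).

phi(x,y) separates as P(x) + Q(y) − 5, so its minimum is min P + min Q − 5.
P'(x) = 2x - 4 vanishes at x ∈ {2}; Q'(y) = 24(y - 1)(y + 2)(y + 3) vanishes at y ∈ {-3, -2, 1}.
Local minima of P (where P''>0): P(2)=-4. Local minima of Q: Q(-3)=162, Q(1)=-94.
So the global minimum of phi is P(2) + Q(1) − 5 = -4 − 94 − 5 = -103, attained at (2, 1).

-103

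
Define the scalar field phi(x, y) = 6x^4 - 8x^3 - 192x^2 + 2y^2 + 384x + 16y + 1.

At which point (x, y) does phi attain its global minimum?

(-4, -4)

phi(x,y) separates as P(x) + Q(y) + 1, so its minimum is min P + min Q + 1.
P'(x) = 24(x - 4)(x - 1)(x + 4) vanishes at x ∈ {-4, 1, 4}; Q'(y) = 4y + 16 vanishes at y ∈ {-4}.
Local minima of P (where P''>0): P(-4)=-2560, P(4)=-512. Local minima of Q: Q(-4)=-32.
So the global minimum of phi is P(-4) + Q(-4) + 1 = -2560 − 32 + 1 = -2591, attained at (-4, -4).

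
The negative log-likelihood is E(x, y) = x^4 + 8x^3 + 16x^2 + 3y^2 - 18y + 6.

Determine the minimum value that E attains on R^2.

-21

E(x,y) separates as P(x) + Q(y) + 6, so its minimum is min P + min Q + 6.
P'(x) = 4x(x + 2)(x + 4) vanishes at x ∈ {-4, -2, 0}; Q'(y) = 6y - 18 vanishes at y ∈ {3}.
Local minima of P (where P''>0): P(-4)=0, P(0)=0. Local minima of Q: Q(3)=-27.
So the global minimum of E is P(-4) + Q(3) + 6 = 0 − 27 + 6 = -21, attained at (-4, 3).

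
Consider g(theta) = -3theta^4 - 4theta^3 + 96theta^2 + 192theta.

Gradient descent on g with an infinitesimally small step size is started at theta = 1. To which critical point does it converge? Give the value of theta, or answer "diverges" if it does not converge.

-1

g'(theta) = -12(theta - 4)(theta + 1)(theta + 4), so g'(1) = 360.
Gradient descent moves in the -g' direction, i.e. theta is decreasing.
The nearest critical point in that direction is theta = -1, where g'' = 180 > 0 (a local minimum). The iterate converges there.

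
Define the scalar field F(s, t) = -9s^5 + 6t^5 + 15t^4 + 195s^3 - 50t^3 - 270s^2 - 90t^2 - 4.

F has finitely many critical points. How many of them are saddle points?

F separates as a function of s plus a function of t, so ∇F=0 decouples.
∂F/∂s = -45s(s - 3)(s - 1)(s + 4) = 0 at s ∈ {-4, 0, 1, 3}; ∂F/∂t = 30t(t - 2)(t + 1)(t + 3) = 0 at t ∈ {-3, -1, 0, 2}.
The Hessian is diagonal: diag(F_ss, F_tt). Second derivatives: F_ss(-4)=6300, F_ss(0)=-540, F_ss(1)=450, F_ss(3)=-1890; F_tt(-3)=-900, F_tt(-1)=180, F_tt(0)=-180, F_tt(2)=900.
Saddle points occur where the two diagonal entries have opposite signs: (-4, -3), (-4, 0), (0, -1), (0, 2), (1, -3), (1, 0), (3, -1), (3, 2). Count: 8.

8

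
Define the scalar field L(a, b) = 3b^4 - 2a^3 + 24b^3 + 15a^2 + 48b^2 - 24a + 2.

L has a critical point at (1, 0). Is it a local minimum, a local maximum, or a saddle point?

The mixed partial ∂²L/∂a∂b is 0, so the Hessian at any point is diag(L_aa, L_bb) = diag(6(-2a + 5), 12(3b^2 + 12b + 8)).
At (1, 0): H = diag(18, 96).
Both eigenvalues are positive, so H is positive definite: a local minimum.

local minimum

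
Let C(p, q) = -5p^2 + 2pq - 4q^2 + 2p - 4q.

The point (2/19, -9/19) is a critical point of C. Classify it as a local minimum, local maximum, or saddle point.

local maximum

The Hessian of C is constant: H = [[-10, 2], [2, -8]].
det(H) = (-10)·(-8) − 2² = 76.
det(H) > 0 and tr(H) = -18 < 0, so H is negative definite and the point is a local maximum.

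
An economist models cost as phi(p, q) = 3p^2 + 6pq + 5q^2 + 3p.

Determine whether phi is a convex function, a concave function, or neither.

phi is quadratic, so its Hessian is the constant matrix H = [[6, 6], [6, 10]].
det(H) = 24, tr(H) = 16.
det(H) > 0 and tr(H) > 0, so H is positive definite everywhere: convex.

convex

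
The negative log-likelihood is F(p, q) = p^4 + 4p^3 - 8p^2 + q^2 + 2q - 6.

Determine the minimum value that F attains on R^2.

-135

F(p,q) separates as A(p) + B(q) − 6, so its minimum is min A + min B − 6.
A'(p) = 4p(p - 1)(p + 4) vanishes at p ∈ {-4, 0, 1}; B'(q) = 2q + 2 vanishes at q ∈ {-1}.
Local minima of A (where A''>0): A(-4)=-128, A(1)=-3. Local minima of B: B(-1)=-1.
So the global minimum of F is A(-4) + B(-1) − 6 = -128 − 1 − 6 = -135, attained at (-4, -1).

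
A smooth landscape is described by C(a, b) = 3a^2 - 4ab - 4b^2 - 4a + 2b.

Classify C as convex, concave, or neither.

neither

C is quadratic, so its Hessian is the constant matrix H = [[6, -4], [-4, -8]].
det(H) = -64, tr(H) = -2.
det(H) < 0, so H is indefinite: neither convex nor concave.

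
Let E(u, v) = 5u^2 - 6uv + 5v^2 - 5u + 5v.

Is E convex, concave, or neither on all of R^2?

E is quadratic, so its Hessian is the constant matrix H = [[10, -6], [-6, 10]].
det(H) = 64, tr(H) = 20.
det(H) > 0 and tr(H) > 0, so H is positive definite everywhere: convex.

convex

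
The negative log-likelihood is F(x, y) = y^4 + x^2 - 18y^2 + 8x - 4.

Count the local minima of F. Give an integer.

F separates as a function of x plus a function of y, so ∇F=0 decouples.
∂F/∂x = 2(x + 4) = 0 at x ∈ {-4}; ∂F/∂y = 4y(y - 3)(y + 3) = 0 at y ∈ {-3, 0, 3}.
The Hessian is diagonal: diag(F_xx, F_yy). Second derivatives: F_xx(-4)=2; F_yy(-3)=72, F_yy(0)=-36, F_yy(3)=72.
Local minima occur where both diagonal entries positive: (-4, -3), (-4, 3). Count: 2.

2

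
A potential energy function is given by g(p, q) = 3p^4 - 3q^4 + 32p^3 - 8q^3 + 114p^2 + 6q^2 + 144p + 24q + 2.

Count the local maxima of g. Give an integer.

g separates as a function of p plus a function of q, so ∇g=0 decouples.
∂g/∂p = 12(p + 1)(p + 3)(p + 4) = 0 at p ∈ {-4, -3, -1}; ∂g/∂q = -12(q - 1)(q + 1)(q + 2) = 0 at q ∈ {-2, -1, 1}.
The Hessian is diagonal: diag(g_pp, g_qq). Second derivatives: g_pp(-4)=36, g_pp(-3)=-24, g_pp(-1)=72; g_qq(-2)=-36, g_qq(-1)=24, g_qq(1)=-72.
Local maxima occur where both diagonal entries negative: (-3, -2), (-3, 1). Count: 2.

2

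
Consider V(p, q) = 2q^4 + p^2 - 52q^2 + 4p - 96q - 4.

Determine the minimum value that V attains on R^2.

-712

V(p,q) separates as A(p) + B(q) − 4, so its minimum is min A + min B − 4.
A'(p) = 2p + 4 vanishes at p ∈ {-2}; B'(q) = 8(q - 4)(q + 1)(q + 3) vanishes at q ∈ {-3, -1, 4}.
Local minima of A (where A''>0): A(-2)=-4. Local minima of B: B(-3)=-18, B(4)=-704.
So the global minimum of V is A(-2) + B(4) − 4 = -4 − 704 − 4 = -712, attained at (-2, 4).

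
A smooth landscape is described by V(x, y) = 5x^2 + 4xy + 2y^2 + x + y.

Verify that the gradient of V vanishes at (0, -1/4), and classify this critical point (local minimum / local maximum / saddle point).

∇V = (10x + 4y + 1, 4x + 4y + 1); substituting (0, -1/4) gives ∇V = (0, 0), so (0, -1/4) is indeed a critical point.
The Hessian of V is constant: H = [[10, 4], [4, 4]].
det(H) = 10·4 − 4² = 24.
det(H) > 0 and tr(H) = 14 > 0, so H is positive definite and the point is a local minimum.

local minimum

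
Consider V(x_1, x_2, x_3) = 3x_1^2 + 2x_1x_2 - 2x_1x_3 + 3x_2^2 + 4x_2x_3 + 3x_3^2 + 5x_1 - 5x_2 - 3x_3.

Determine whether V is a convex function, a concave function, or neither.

convex

V is quadratic, so its Hessian is the constant matrix H = [[6, 2, -2], [2, 6, 4], [-2, 4, 6]].
Leading principal minors: 6, 32, 40.
All positive ⇒ H ≻ 0 ⇒ convex.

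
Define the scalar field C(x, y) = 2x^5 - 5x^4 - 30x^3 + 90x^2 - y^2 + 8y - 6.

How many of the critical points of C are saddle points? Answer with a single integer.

C separates as a function of x plus a function of y, so ∇C=0 decouples.
∂C/∂x = 10x(x - 3)(x - 2)(x + 3) = 0 at x ∈ {-3, 0, 2, 3}; ∂C/∂y = -2(y - 4) = 0 at y ∈ {4}.
The Hessian is diagonal: diag(C_xx, C_yy). Second derivatives: C_xx(-3)=-900, C_xx(0)=180, C_xx(2)=-100, C_xx(3)=180; C_yy(4)=-2.
Saddle points occur where the two diagonal entries have opposite signs: (0, 4), (3, 4). Count: 2.

2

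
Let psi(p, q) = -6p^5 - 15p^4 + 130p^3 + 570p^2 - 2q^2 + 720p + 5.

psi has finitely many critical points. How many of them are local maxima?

psi separates as a function of p plus a function of q, so ∇psi=0 decouples.
∂psi/∂p = -30(p - 4)(p + 1)(p + 2)(p + 3) = 0 at p ∈ {-3, -2, -1, 4}; ∂psi/∂q = -4q = 0 at q ∈ {0}.
The Hessian is diagonal: diag(psi_pp, psi_qq). Second derivatives: psi_pp(-3)=420, psi_pp(-2)=-180, psi_pp(-1)=300, psi_pp(4)=-6300; psi_qq(0)=-4.
Local maxima occur where both diagonal entries negative: (-2, 0), (4, 0). Count: 2.

2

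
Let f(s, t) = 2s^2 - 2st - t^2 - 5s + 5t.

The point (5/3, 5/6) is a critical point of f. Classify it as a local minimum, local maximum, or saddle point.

The Hessian of f is constant: H = [[4, -2], [-2, -2]].
det(H) = 4·(-2) − (-2)² = -12.
Since det(H) < 0, H is indefinite and the critical point is a saddle point.

saddle point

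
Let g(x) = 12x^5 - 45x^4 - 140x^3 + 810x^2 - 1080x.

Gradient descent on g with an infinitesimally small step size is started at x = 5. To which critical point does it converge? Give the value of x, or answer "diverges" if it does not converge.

3

g'(x) = 60(x - 3)(x - 2)(x - 1)(x + 3), so g'(5) = 11520.
Gradient descent moves in the -g' direction, i.e. x is decreasing.
The nearest critical point in that direction is x = 3, where g'' = 720 > 0 (a local minimum). The iterate converges there.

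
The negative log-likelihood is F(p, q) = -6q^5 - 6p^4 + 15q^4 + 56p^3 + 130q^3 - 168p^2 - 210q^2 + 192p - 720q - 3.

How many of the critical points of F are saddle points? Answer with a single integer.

6

F separates as a function of p plus a function of q, so ∇F=0 decouples.
∂F/∂p = -24(p - 4)(p - 2)(p - 1) = 0 at p ∈ {1, 2, 4}; ∂F/∂q = -30(q - 4)(q - 2)(q + 1)(q + 3) = 0 at q ∈ {-3, -1, 2, 4}.
The Hessian is diagonal: diag(F_pp, F_qq). Second derivatives: F_pp(1)=-72, F_pp(2)=48, F_pp(4)=-144; F_qq(-3)=2100, F_qq(-1)=-900, F_qq(2)=900, F_qq(4)=-2100.
Saddle points occur where the two diagonal entries have opposite signs: (1, -3), (1, 2), (2, -1), (2, 4), (4, -3), (4, 2). Count: 6.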